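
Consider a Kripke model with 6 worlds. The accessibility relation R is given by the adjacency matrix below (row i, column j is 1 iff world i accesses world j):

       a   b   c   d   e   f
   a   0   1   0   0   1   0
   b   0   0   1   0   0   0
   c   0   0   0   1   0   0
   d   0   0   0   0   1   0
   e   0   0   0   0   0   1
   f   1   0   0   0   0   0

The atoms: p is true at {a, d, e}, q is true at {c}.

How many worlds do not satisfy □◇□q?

5

a: successors {b, e}; ◇□q there: b:F, e:F. ✗
b: successors {c}; ◇□q there: c:F. ✗
c: successors {d}; ◇□q there: d:F. ✗
d: successors {e}; ◇□q there: e:F. ✗
e: successors {f}; ◇□q there: f:F. ✗
f: successors {a}; ◇□q there: a:T. ✓
Satisfying worlds: {f}.
So □◇□q fails at the other 5 worlds.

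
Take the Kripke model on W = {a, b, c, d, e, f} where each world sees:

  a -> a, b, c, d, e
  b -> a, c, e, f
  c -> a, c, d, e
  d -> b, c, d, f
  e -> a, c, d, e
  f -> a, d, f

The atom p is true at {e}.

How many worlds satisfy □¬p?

2

a: successors {a, b, c, d, e}; ¬p there: a:T, b:T, c:T, d:T, e:F. ✗
b: successors {a, c, e, f}; ¬p there: a:T, c:T, e:F, f:T. ✗
c: successors {a, c, d, e}; ¬p there: a:T, c:T, d:T, e:F. ✗
d: successors {b, c, d, f}; ¬p there: b:T, c:T, d:T, f:T. ✓
e: successors {a, c, d, e}; ¬p there: a:T, c:T, d:T, e:F. ✗
f: successors {a, d, f}; ¬p there: a:T, d:T, f:T. ✓
Satisfying worlds: {d, f}.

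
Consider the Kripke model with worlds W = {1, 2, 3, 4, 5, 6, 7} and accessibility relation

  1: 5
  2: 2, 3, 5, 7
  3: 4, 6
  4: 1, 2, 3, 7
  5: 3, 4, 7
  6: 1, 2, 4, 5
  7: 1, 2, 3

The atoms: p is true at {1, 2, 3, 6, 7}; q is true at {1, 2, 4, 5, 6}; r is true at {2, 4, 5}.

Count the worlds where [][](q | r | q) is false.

1: successors {5}; [](q | r | q) there: 5:F. ✗
2: successors {2, 3, 5, 7}; [](q | r | q) there: 2:F, 3:T, 5:F, 7:F. ✗
3: successors {4, 6}; [](q | r | q) there: 4:F, 6:T. ✗
4: successors {1, 2, 3, 7}; [](q | r | q) there: 1:T, 2:F, 3:T, 7:F. ✗
5: successors {3, 4, 7}; [](q | r | q) there: 3:T, 4:F, 7:F. ✗
6: successors {1, 2, 4, 5}; [](q | r | q) there: 1:T, 2:F, 4:F, 5:F. ✗
7: successors {1, 2, 3}; [](q | r | q) there: 1:T, 2:F, 3:T. ✗
Satisfying worlds: ∅.
So [][](q | r | q) fails at the other 7 worlds.

7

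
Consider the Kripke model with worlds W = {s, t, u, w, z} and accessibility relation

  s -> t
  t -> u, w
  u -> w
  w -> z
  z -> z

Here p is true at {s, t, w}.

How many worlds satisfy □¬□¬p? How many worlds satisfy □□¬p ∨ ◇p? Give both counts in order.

For □¬□¬p:
s: successors {t}; ¬□¬p there: t:T. ✓
t: successors {u, w}; ¬□¬p there: u:T, w:F. ✗
u: successors {w}; ¬□¬p there: w:F. ✗
w: successors {z}; ¬□¬p there: z:F. ✗
z: successors {z}; ¬□¬p there: z:F. ✗
— 1 world.
For □□¬p ∨ ◇p:
s: □□¬p is F, ◇p is T. ✓
t: □□¬p is F, ◇p is T. ✓
u: □□¬p is T, ◇p is T. ✓
w: □□¬p is T, ◇p is F. ✓
z: □□¬p is T, ◇p is F. ✓
— 5 worlds.

1 and 5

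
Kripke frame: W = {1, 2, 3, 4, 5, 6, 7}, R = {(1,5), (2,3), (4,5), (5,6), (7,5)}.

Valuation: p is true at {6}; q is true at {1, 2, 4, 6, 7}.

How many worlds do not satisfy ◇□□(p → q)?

2

1: successors {5}; □□(p → q) there: 5:T. ✓
2: successors {3}; □□(p → q) there: 3:T. ✓
3: no successors, so ◇□□(p → q) fails. ✗
4: successors {5}; □□(p → q) there: 5:T. ✓
5: successors {6}; □□(p → q) there: 6:T. ✓
6: no successors, so ◇□□(p → q) fails. ✗
7: successors {5}; □□(p → q) there: 5:T. ✓
Satisfying worlds: {1, 2, 4, 5, 7}.
So ◇□□(p → q) fails at the other 2 worlds.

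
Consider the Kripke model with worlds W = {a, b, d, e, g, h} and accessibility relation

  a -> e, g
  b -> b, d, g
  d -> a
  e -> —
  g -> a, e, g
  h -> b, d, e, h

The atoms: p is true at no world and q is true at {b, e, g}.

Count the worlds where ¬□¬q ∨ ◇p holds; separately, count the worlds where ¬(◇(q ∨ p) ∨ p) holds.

4 and 2

For ¬□¬q ∨ ◇p:
a: ¬□¬q is T, ◇p is F. ✓
b: ¬□¬q is T, ◇p is F. ✓
d: ¬□¬q is F, ◇p is F. ✗
e: ¬□¬q is F, ◇p is F. ✗
g: ¬□¬q is T, ◇p is F. ✓
h: ¬□¬q is T, ◇p is F. ✓
— 4 worlds.
For ¬(◇(q ∨ p) ∨ p):
a: ◇(q ∨ p) ∨ p is T. ✗
b: ◇(q ∨ p) ∨ p is T. ✗
d: ◇(q ∨ p) ∨ p is F. ✓
e: ◇(q ∨ p) ∨ p is F. ✓
g: ◇(q ∨ p) ∨ p is T. ✗
h: ◇(q ∨ p) ∨ p is T. ✗
— 2 worlds.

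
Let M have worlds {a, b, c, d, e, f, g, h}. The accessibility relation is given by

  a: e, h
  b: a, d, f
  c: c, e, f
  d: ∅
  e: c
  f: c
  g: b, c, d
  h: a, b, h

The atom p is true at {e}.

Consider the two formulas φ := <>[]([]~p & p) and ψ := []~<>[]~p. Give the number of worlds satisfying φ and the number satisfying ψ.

For <>[]([]~p & p):
a: successors {e, h}; []([]~p & p) there: e:F, h:F. ✗
b: successors {a, d, f}; []([]~p & p) there: a:F, d:T, f:F. ✓
c: successors {c, e, f}; []([]~p & p) there: c:F, e:F, f:F. ✗
d: no successors, so <>[]([]~p & p) fails. ✗
e: successors {c}; []([]~p & p) there: c:F. ✗
f: successors {c}; []([]~p & p) there: c:F. ✗
g: successors {b, c, d}; []([]~p & p) there: b:F, c:F, d:T. ✓
h: successors {a, b, h}; []([]~p & p) there: a:F, b:F, h:F. ✗
— 2 worlds.
For []~<>[]~p:
a: successors {e, h}; ~<>[]~p there: e:T, h:F. ✗
b: successors {a, d, f}; ~<>[]~p there: a:F, d:T, f:T. ✗
c: successors {c, e, f}; ~<>[]~p there: c:F, e:T, f:T. ✗
d: no successors, so []~<>[]~p holds vacuously. ✓
e: successors {c}; ~<>[]~p there: c:F. ✗
f: successors {c}; ~<>[]~p there: c:F. ✗
g: successors {b, c, d}; ~<>[]~p there: b:F, c:F, d:T. ✗
h: successors {a, b, h}; ~<>[]~p there: a:F, b:F, h:F. ✗
— 1 world.

2 and 1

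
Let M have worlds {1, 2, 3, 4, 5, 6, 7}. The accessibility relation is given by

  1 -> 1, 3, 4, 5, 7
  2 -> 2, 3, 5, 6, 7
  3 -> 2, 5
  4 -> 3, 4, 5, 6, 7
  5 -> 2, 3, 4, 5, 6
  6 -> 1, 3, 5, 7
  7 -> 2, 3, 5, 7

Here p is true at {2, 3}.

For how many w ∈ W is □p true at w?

0

1: successors {1, 3, 4, 5, 7}; p there: 1:F, 3:T, 4:F, 5:F, 7:F. ✗
2: successors {2, 3, 5, 6, 7}; p there: 2:T, 3:T, 5:F, 6:F, 7:F. ✗
3: successors {2, 5}; p there: 2:T, 5:F. ✗
4: successors {3, 4, 5, 6, 7}; p there: 3:T, 4:F, 5:F, 6:F, 7:F. ✗
5: successors {2, 3, 4, 5, 6}; p there: 2:T, 3:T, 4:F, 5:F, 6:F. ✗
6: successors {1, 3, 5, 7}; p there: 1:F, 3:T, 5:F, 7:F. ✗
7: successors {2, 3, 5, 7}; p there: 2:T, 3:T, 5:F, 7:F. ✗
Satisfying worlds: ∅.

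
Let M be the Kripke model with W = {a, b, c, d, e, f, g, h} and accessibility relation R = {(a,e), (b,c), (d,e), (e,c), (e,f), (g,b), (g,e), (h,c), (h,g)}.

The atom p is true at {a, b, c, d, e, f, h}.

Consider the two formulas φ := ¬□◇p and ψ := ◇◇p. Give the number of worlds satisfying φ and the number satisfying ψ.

For ¬□◇p:
a: □◇p is T. ✗
b: □◇p is F. ✓
c: □◇p is T. ✗
d: □◇p is T. ✗
e: □◇p is F. ✓
f: □◇p is T. ✗
g: □◇p is T. ✗
h: □◇p is F. ✓
— 3 worlds.
For ◇◇p:
a: successors {e}; ◇p there: e:T. ✓
b: successors {c}; ◇p there: c:F. ✗
c: no successors, so ◇◇p fails. ✗
d: successors {e}; ◇p there: e:T. ✓
e: successors {c, f}; ◇p there: c:F, f:F. ✗
f: no successors, so ◇◇p fails. ✗
g: successors {b, e}; ◇p there: b:T, e:T. ✓
h: successors {c, g}; ◇p there: c:F, g:T. ✓
— 4 worlds.

3 and 4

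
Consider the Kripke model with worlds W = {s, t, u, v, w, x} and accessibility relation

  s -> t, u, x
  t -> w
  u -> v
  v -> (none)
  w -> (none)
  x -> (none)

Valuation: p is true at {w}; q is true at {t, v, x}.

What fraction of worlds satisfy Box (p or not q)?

2/3

s: successors {t, u, x}; p or not q there: t:F, u:T, x:F. ✗
t: successors {w}; p or not q there: w:T. ✓
u: successors {v}; p or not q there: v:F. ✗
v: no successors, so Box (p or not q) holds vacuously. ✓
w: no successors, so Box (p or not q) holds vacuously. ✓
x: no successors, so Box (p or not q) holds vacuously. ✓
That's 4 of 6 worlds, so 4/6 = 2/3.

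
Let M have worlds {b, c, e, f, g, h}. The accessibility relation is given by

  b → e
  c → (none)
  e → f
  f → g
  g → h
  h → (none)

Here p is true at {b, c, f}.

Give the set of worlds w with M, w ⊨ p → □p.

b: p is T, □p is F. ✗
c: p is T, □p is T. ✓
e: p is F, □p is T. ✓
f: p is T, □p is F. ✗
g: p is F, □p is F. ✓
h: p is F, □p is T. ✓

{c, e, g, h}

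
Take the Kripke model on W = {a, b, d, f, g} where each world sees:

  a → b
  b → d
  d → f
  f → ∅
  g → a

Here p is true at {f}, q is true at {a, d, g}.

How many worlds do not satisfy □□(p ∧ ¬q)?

2

a: successors {b}; □(p ∧ ¬q) there: b:F. ✗
b: successors {d}; □(p ∧ ¬q) there: d:T. ✓
d: successors {f}; □(p ∧ ¬q) there: f:T. ✓
f: no successors, so □□(p ∧ ¬q) holds vacuously. ✓
g: successors {a}; □(p ∧ ¬q) there: a:F. ✗
Satisfying worlds: {b, d, f}.
So □□(p ∧ ¬q) fails at the other 2 worlds.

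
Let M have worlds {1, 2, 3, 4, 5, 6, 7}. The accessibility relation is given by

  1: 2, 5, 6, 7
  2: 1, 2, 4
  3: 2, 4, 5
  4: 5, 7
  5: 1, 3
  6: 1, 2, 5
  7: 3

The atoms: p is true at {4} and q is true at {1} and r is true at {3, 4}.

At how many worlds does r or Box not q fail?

3

1: r is F, Box not q is T. ✓
2: r is F, Box not q is F. ✗
3: r is T, Box not q is T. ✓
4: r is T, Box not q is T. ✓
5: r is F, Box not q is F. ✗
6: r is F, Box not q is F. ✗
7: r is F, Box not q is T. ✓
Satisfying worlds: {1, 3, 4, 7}.
So r or Box not q fails at the other 3 worlds.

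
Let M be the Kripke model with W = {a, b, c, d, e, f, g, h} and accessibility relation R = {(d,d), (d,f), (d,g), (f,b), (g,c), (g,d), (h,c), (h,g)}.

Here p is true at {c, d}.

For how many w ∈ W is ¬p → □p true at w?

a: ¬p is T, □p is T. ✓
b: ¬p is T, □p is T. ✓
c: ¬p is F, □p is T. ✓
d: ¬p is F, □p is F. ✓
e: ¬p is T, □p is T. ✓
f: ¬p is T, □p is F. ✗
g: ¬p is T, □p is T. ✓
h: ¬p is T, □p is F. ✗
Satisfying worlds: {a, b, c, d, e, g}.

6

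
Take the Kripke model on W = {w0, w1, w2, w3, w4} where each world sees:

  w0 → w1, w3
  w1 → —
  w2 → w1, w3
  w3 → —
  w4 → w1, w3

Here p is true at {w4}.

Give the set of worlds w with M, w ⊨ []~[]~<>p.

{w1, w3}

w0: successors {w1, w3}; ~[]~<>p there: w1:F, w3:F. ✗
w1: no successors, so []~[]~<>p holds vacuously. ✓
w2: successors {w1, w3}; ~[]~<>p there: w1:F, w3:F. ✗
w3: no successors, so []~[]~<>p holds vacuously. ✓
w4: successors {w1, w3}; ~[]~<>p there: w1:F, w3:F. ✗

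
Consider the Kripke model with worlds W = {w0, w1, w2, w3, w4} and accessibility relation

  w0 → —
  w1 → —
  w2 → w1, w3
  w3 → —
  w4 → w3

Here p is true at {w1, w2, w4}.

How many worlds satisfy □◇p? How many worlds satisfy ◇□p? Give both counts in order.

For □◇p:
w0: no successors, so □◇p holds vacuously. ✓
w1: no successors, so □◇p holds vacuously. ✓
w2: successors {w1, w3}; ◇p there: w1:F, w3:F. ✗
w3: no successors, so □◇p holds vacuously. ✓
w4: successors {w3}; ◇p there: w3:F. ✗
— 3 worlds.
For ◇□p:
w0: no successors, so ◇□p fails. ✗
w1: no successors, so ◇□p fails. ✗
w2: successors {w1, w3}; □p there: w1:T, w3:T. ✓
w3: no successors, so ◇□p fails. ✗
w4: successors {w3}; □p there: w3:T. ✓
— 2 worlds.

3 and 2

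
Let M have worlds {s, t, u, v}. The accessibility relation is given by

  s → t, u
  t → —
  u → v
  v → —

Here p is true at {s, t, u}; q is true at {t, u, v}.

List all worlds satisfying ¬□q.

s: □q is T. ✗
t: □q is T. ✗
u: □q is T. ✗
v: □q is T. ✗

∅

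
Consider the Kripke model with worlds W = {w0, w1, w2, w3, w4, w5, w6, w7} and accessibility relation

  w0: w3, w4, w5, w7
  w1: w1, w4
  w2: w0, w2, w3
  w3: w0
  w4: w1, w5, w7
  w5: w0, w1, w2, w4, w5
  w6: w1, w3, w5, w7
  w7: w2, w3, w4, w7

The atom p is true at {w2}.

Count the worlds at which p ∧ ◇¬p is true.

w0: p is F, ◇¬p is T. ✗
w1: p is F, ◇¬p is T. ✗
w2: p is T, ◇¬p is T. ✓
w3: p is F, ◇¬p is T. ✗
w4: p is F, ◇¬p is T. ✗
w5: p is F, ◇¬p is T. ✗
w6: p is F, ◇¬p is T. ✗
w7: p is F, ◇¬p is T. ✗
Satisfying worlds: {w2}.

1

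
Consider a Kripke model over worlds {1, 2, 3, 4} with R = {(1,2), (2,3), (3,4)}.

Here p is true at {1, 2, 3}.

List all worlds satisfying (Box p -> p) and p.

{1, 2, 3}

1: Box p -> p is T, p is T. ✓
2: Box p -> p is T, p is T. ✓
3: Box p -> p is T, p is T. ✓
4: Box p -> p is F, p is F. ✗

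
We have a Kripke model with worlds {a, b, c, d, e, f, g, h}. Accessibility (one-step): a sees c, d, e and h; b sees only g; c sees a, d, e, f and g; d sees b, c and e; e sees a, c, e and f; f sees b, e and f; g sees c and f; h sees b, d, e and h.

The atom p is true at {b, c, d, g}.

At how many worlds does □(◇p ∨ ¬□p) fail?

0

a: successors {c, d, e, h}; ◇p ∨ ¬□p there: c:T, d:T, e:T, h:T. ✓
b: successors {g}; ◇p ∨ ¬□p there: g:T. ✓
c: successors {a, d, e, f, g}; ◇p ∨ ¬□p there: a:T, d:T, e:T, f:T, g:T. ✓
d: successors {b, c, e}; ◇p ∨ ¬□p there: b:T, c:T, e:T. ✓
e: successors {a, c, e, f}; ◇p ∨ ¬□p there: a:T, c:T, e:T, f:T. ✓
f: successors {b, e, f}; ◇p ∨ ¬□p there: b:T, e:T, f:T. ✓
g: successors {c, f}; ◇p ∨ ¬□p there: c:T, f:T. ✓
h: successors {b, d, e, h}; ◇p ∨ ¬□p there: b:T, d:T, e:T, h:T. ✓
Satisfying worlds: {a, b, c, d, e, f, g, h}.
So □(◇p ∨ ¬□p) fails at the other 0 worlds.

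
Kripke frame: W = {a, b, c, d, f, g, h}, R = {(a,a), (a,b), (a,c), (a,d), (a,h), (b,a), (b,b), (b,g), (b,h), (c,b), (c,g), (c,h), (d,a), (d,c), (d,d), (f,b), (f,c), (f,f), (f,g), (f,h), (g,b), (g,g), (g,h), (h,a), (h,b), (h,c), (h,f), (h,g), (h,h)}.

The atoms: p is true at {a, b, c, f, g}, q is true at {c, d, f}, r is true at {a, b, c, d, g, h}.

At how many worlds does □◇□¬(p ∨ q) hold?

0

a: successors {a, b, c, d, h}; ◇□¬(p ∨ q) there: a:F, b:F, c:F, d:F, h:F. ✗
b: successors {a, b, g, h}; ◇□¬(p ∨ q) there: a:F, b:F, g:F, h:F. ✗
c: successors {b, g, h}; ◇□¬(p ∨ q) there: b:F, g:F, h:F. ✗
d: successors {a, c, d}; ◇□¬(p ∨ q) there: a:F, c:F, d:F. ✗
f: successors {b, c, f, g, h}; ◇□¬(p ∨ q) there: b:F, c:F, f:F, g:F, h:F. ✗
g: successors {b, g, h}; ◇□¬(p ∨ q) there: b:F, g:F, h:F. ✗
h: successors {a, b, c, f, g, h}; ◇□¬(p ∨ q) there: a:F, b:F, c:F, f:F, g:F, h:F. ✗
Satisfying worlds: ∅.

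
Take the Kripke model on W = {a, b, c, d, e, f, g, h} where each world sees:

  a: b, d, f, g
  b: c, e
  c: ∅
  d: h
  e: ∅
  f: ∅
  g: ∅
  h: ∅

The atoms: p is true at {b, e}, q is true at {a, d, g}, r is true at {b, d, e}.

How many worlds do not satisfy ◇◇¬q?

7

a: successors {b, d, f, g}; ◇¬q there: b:T, d:T, f:F, g:F. ✓
b: successors {c, e}; ◇¬q there: c:F, e:F. ✗
c: no successors, so ◇◇¬q fails. ✗
d: successors {h}; ◇¬q there: h:F. ✗
e: no successors, so ◇◇¬q fails. ✗
f: no successors, so ◇◇¬q fails. ✗
g: no successors, so ◇◇¬q fails. ✗
h: no successors, so ◇◇¬q fails. ✗
Satisfying worlds: {a}.
So ◇◇¬q fails at the other 7 worlds.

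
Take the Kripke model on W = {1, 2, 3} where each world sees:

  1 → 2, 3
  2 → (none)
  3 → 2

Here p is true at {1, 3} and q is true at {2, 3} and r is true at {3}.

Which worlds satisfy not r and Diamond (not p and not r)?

{1}

1: not r is T, Diamond (not p and not r) is T. ✓
2: not r is T, Diamond (not p and not r) is F. ✗
3: not r is F, Diamond (not p and not r) is T. ✗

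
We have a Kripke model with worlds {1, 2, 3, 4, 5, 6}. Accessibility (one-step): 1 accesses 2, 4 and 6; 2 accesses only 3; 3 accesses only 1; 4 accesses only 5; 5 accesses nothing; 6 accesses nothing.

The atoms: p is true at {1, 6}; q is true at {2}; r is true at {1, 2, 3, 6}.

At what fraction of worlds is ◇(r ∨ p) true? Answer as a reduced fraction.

1/2

1: successors {2, 4, 6}; r ∨ p there: 2:T, 4:F, 6:T. ✓
2: successors {3}; r ∨ p there: 3:T. ✓
3: successors {1}; r ∨ p there: 1:T. ✓
4: successors {5}; r ∨ p there: 5:F. ✗
5: no successors, so ◇(r ∨ p) fails. ✗
6: no successors, so ◇(r ∨ p) fails. ✗
That's 3 of 6 worlds, so 3/6 = 1/2.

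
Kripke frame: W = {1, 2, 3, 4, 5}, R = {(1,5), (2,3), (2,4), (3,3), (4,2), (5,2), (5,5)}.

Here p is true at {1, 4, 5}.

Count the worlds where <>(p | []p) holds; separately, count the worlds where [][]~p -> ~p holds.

For <>(p | []p):
1: successors {5}; p | []p there: 5:T. ✓
2: successors {3, 4}; p | []p there: 3:F, 4:T. ✓
3: successors {3}; p | []p there: 3:F. ✗
4: successors {2}; p | []p there: 2:F. ✗
5: successors {2, 5}; p | []p there: 2:F, 5:T. ✓
— 3 worlds.
For [][]~p -> ~p:
1: [][]~p is F, ~p is F. ✓
2: [][]~p is T, ~p is T. ✓
3: [][]~p is T, ~p is T. ✓
4: [][]~p is F, ~p is F. ✓
5: [][]~p is F, ~p is F. ✓
— 5 worlds.

3 and 5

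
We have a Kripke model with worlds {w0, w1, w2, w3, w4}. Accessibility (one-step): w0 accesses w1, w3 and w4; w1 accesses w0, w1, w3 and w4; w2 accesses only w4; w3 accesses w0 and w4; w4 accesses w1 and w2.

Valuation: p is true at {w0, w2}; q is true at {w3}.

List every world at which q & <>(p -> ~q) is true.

w0: q is F, <>(p -> ~q) is T. ✗
w1: q is F, <>(p -> ~q) is T. ✗
w2: q is F, <>(p -> ~q) is T. ✗
w3: q is T, <>(p -> ~q) is T. ✓
w4: q is F, <>(p -> ~q) is T. ✗

{w3}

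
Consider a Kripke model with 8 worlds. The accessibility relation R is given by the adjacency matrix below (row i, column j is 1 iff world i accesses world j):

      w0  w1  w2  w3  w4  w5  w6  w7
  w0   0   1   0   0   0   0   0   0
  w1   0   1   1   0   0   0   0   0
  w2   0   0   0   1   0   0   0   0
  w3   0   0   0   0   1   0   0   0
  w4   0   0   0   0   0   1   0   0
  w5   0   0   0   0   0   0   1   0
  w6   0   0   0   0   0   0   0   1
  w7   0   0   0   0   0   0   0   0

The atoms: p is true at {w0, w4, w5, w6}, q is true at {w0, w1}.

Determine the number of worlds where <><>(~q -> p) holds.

w0: successors {w1}; <>(~q -> p) there: w1:T. ✓
w1: successors {w1, w2}; <>(~q -> p) there: w1:T, w2:F. ✓
w2: successors {w3}; <>(~q -> p) there: w3:T. ✓
w3: successors {w4}; <>(~q -> p) there: w4:T. ✓
w4: successors {w5}; <>(~q -> p) there: w5:T. ✓
w5: successors {w6}; <>(~q -> p) there: w6:F. ✗
w6: successors {w7}; <>(~q -> p) there: w7:F. ✗
w7: no successors, so <><>(~q -> p) fails. ✗
Satisfying worlds: {w0, w1, w2, w3, w4}.

5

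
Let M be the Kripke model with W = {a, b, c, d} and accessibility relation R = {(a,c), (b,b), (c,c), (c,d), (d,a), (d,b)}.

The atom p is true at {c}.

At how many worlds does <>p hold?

a: successors {c}; p there: c:T. ✓
b: successors {b}; p there: b:F. ✗
c: successors {c, d}; p there: c:T, d:F. ✓
d: successors {a, b}; p there: a:F, b:F. ✗
Satisfying worlds: {a, c}.

2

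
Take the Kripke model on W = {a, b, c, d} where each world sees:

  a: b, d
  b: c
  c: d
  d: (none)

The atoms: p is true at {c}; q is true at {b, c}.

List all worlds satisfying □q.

a: successors {b, d}; q there: b:T, d:F. ✗
b: successors {c}; q there: c:T. ✓
c: successors {d}; q there: d:F. ✗
d: no successors, so □q holds vacuously. ✓

{b, d}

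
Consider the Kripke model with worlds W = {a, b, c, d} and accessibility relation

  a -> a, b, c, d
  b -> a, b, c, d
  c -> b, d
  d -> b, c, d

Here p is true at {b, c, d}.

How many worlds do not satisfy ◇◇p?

a: successors {a, b, c, d}; ◇p there: a:T, b:T, c:T, d:T. ✓
b: successors {a, b, c, d}; ◇p there: a:T, b:T, c:T, d:T. ✓
c: successors {b, d}; ◇p there: b:T, d:T. ✓
d: successors {b, c, d}; ◇p there: b:T, c:T, d:T. ✓
Satisfying worlds: {a, b, c, d}.
So ◇◇p fails at the other 0 worlds.

0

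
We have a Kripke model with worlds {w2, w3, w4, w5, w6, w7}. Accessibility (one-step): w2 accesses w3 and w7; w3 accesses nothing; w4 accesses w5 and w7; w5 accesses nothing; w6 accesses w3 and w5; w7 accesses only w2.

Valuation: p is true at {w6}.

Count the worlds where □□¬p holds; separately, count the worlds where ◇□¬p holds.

For □□¬p:
w2: successors {w3, w7}; □¬p there: w3:T, w7:T. ✓
w3: no successors, so □□¬p holds vacuously. ✓
w4: successors {w5, w7}; □¬p there: w5:T, w7:T. ✓
w5: no successors, so □□¬p holds vacuously. ✓
w6: successors {w3, w5}; □¬p there: w3:T, w5:T. ✓
w7: successors {w2}; □¬p there: w2:T. ✓
— 6 worlds.
For ◇□¬p:
w2: successors {w3, w7}; □¬p there: w3:T, w7:T. ✓
w3: no successors, so ◇□¬p fails. ✗
w4: successors {w5, w7}; □¬p there: w5:T, w7:T. ✓
w5: no successors, so ◇□¬p fails. ✗
w6: successors {w3, w5}; □¬p there: w3:T, w5:T. ✓
w7: successors {w2}; □¬p there: w2:T. ✓
— 4 worlds.

6 and 4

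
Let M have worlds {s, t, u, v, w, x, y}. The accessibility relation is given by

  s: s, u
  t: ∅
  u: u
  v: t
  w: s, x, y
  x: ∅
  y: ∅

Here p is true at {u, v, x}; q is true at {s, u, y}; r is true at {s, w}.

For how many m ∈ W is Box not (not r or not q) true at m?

3

s: successors {s, u}; not (not r or not q) there: s:T, u:F. ✗
t: no successors, so Box not (not r or not q) holds vacuously. ✓
u: successors {u}; not (not r or not q) there: u:F. ✗
v: successors {t}; not (not r or not q) there: t:F. ✗
w: successors {s, x, y}; not (not r or not q) there: s:T, x:F, y:F. ✗
x: no successors, so Box not (not r or not q) holds vacuously. ✓
y: no successors, so Box not (not r or not q) holds vacuously. ✓
Satisfying worlds: {t, x, y}.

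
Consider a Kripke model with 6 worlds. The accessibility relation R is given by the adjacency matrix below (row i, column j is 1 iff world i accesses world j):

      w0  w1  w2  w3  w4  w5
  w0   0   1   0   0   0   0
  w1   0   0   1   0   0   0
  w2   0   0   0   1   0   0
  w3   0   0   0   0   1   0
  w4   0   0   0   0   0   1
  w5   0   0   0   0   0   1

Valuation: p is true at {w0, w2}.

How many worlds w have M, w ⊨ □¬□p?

w0: successors {w1}; ¬□p there: w1:F. ✗
w1: successors {w2}; ¬□p there: w2:T. ✓
w2: successors {w3}; ¬□p there: w3:T. ✓
w3: successors {w4}; ¬□p there: w4:T. ✓
w4: successors {w5}; ¬□p there: w5:T. ✓
w5: successors {w5}; ¬□p there: w5:T. ✓
Satisfying worlds: {w1, w2, w3, w4, w5}.

5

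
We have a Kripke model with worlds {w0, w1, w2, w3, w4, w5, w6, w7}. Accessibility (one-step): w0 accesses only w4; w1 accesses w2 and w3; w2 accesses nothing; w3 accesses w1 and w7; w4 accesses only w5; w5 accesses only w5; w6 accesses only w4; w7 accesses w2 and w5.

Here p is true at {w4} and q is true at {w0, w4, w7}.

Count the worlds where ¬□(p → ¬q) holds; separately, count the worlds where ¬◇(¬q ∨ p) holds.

For ¬□(p → ¬q):
w0: □(p → ¬q) is F. ✓
w1: □(p → ¬q) is T. ✗
w2: □(p → ¬q) is T. ✗
w3: □(p → ¬q) is T. ✗
w4: □(p → ¬q) is T. ✗
w5: □(p → ¬q) is T. ✗
w6: □(p → ¬q) is F. ✓
w7: □(p → ¬q) is T. ✗
— 2 worlds.
For ¬◇(¬q ∨ p):
w0: ◇(¬q ∨ p) is T. ✗
w1: ◇(¬q ∨ p) is T. ✗
w2: ◇(¬q ∨ p) is F. ✓
w3: ◇(¬q ∨ p) is T. ✗
w4: ◇(¬q ∨ p) is T. ✗
w5: ◇(¬q ∨ p) is T. ✗
w6: ◇(¬q ∨ p) is T. ✗
w7: ◇(¬q ∨ p) is T. ✗
— 1 world.

2 and 1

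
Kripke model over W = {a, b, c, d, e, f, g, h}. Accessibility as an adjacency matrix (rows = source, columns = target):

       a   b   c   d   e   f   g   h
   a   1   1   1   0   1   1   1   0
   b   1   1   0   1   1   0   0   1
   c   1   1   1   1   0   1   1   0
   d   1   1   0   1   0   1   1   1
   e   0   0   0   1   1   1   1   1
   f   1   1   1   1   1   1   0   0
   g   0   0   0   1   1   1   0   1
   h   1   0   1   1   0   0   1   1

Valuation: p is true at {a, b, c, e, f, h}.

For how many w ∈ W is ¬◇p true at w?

0

a: ◇p is T. ✗
b: ◇p is T. ✗
c: ◇p is T. ✗
d: ◇p is T. ✗
e: ◇p is T. ✗
f: ◇p is T. ✗
g: ◇p is T. ✗
h: ◇p is T. ✗
Satisfying worlds: ∅.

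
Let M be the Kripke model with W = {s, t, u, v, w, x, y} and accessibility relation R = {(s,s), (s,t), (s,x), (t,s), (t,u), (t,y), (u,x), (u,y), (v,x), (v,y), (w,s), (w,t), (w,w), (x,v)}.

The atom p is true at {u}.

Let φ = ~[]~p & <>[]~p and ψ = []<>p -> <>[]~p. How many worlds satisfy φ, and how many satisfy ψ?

For ~[]~p & <>[]~p:
s: ~[]~p is F, <>[]~p is T. ✗
t: ~[]~p is T, <>[]~p is T. ✓
u: ~[]~p is F, <>[]~p is T. ✗
v: ~[]~p is F, <>[]~p is T. ✗
w: ~[]~p is F, <>[]~p is T. ✗
x: ~[]~p is F, <>[]~p is T. ✗
y: ~[]~p is F, <>[]~p is F. ✗
— 1 world.
For []<>p -> <>[]~p:
s: []<>p is F, <>[]~p is T. ✓
t: []<>p is F, <>[]~p is T. ✓
u: []<>p is F, <>[]~p is T. ✓
v: []<>p is F, <>[]~p is T. ✓
w: []<>p is F, <>[]~p is T. ✓
x: []<>p is F, <>[]~p is T. ✓
y: []<>p is T, <>[]~p is F. ✗
— 6 worlds.

1 and 6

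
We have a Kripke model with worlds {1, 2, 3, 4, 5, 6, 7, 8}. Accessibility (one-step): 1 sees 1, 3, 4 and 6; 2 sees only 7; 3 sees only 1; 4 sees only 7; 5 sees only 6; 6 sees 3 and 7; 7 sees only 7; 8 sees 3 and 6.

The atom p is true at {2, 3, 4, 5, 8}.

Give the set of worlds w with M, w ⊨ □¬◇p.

1: successors {1, 3, 4, 6}; ¬◇p there: 1:F, 3:T, 4:T, 6:F. ✗
2: successors {7}; ¬◇p there: 7:T. ✓
3: successors {1}; ¬◇p there: 1:F. ✗
4: successors {7}; ¬◇p there: 7:T. ✓
5: successors {6}; ¬◇p there: 6:F. ✗
6: successors {3, 7}; ¬◇p there: 3:T, 7:T. ✓
7: successors {7}; ¬◇p there: 7:T. ✓
8: successors {3, 6}; ¬◇p there: 3:T, 6:F. ✗

{2, 4, 6, 7}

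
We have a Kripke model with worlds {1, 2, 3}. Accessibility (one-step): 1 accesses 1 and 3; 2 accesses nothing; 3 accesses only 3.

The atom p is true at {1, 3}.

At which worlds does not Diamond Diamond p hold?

1: Diamond Diamond p is T. ✗
2: Diamond Diamond p is F. ✓
3: Diamond Diamond p is T. ✗

{2}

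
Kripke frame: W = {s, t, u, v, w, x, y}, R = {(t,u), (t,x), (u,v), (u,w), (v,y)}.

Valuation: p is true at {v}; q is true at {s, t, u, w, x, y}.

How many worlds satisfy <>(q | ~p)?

s: no successors, so <>(q | ~p) fails. ✗
t: successors {u, x}; q | ~p there: u:T, x:T. ✓
u: successors {v, w}; q | ~p there: v:F, w:T. ✓
v: successors {y}; q | ~p there: y:T. ✓
w: no successors, so <>(q | ~p) fails. ✗
x: no successors, so <>(q | ~p) fails. ✗
y: no successors, so <>(q | ~p) fails. ✗
Satisfying worlds: {t, u, v}.

3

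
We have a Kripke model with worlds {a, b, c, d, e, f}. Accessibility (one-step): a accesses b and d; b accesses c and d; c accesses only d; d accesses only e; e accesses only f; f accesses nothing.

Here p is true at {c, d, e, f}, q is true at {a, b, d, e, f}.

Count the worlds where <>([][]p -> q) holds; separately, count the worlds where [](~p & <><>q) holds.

5 and 1

For <>([][]p -> q):
a: successors {b, d}; [][]p -> q there: b:T, d:T. ✓
b: successors {c, d}; [][]p -> q there: c:F, d:T. ✓
c: successors {d}; [][]p -> q there: d:T. ✓
d: successors {e}; [][]p -> q there: e:T. ✓
e: successors {f}; [][]p -> q there: f:T. ✓
f: no successors, so <>([][]p -> q) fails. ✗
— 5 worlds.
For [](~p & <><>q):
a: successors {b, d}; ~p & <><>q there: b:T, d:F. ✗
b: successors {c, d}; ~p & <><>q there: c:F, d:F. ✗
c: successors {d}; ~p & <><>q there: d:F. ✗
d: successors {e}; ~p & <><>q there: e:F. ✗
e: successors {f}; ~p & <><>q there: f:F. ✗
f: no successors, so [](~p & <><>q) holds vacuously. ✓
— 1 world.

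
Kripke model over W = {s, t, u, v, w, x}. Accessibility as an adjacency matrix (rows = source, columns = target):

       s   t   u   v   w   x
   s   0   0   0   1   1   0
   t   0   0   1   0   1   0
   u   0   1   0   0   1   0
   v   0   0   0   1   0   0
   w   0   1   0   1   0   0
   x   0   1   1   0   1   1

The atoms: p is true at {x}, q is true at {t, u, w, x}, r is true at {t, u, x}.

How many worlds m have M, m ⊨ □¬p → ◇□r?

1

s: □¬p is T, ◇□r is F. ✗
t: □¬p is T, ◇□r is F. ✗
u: □¬p is T, ◇□r is F. ✗
v: □¬p is T, ◇□r is F. ✗
w: □¬p is T, ◇□r is F. ✗
x: □¬p is F, ◇□r is F. ✓
Satisfying worlds: {x}.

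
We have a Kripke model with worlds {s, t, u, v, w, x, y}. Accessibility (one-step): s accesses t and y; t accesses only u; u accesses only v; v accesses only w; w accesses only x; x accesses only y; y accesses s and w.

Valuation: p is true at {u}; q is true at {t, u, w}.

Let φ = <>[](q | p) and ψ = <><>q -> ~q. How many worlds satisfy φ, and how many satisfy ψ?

2 and 6

For <>[](q | p):
s: successors {t, y}; [](q | p) there: t:T, y:F. ✓
t: successors {u}; [](q | p) there: u:F. ✗
u: successors {v}; [](q | p) there: v:T. ✓
v: successors {w}; [](q | p) there: w:F. ✗
w: successors {x}; [](q | p) there: x:F. ✗
x: successors {y}; [](q | p) there: y:F. ✗
y: successors {s, w}; [](q | p) there: s:F, w:F. ✗
— 2 worlds.
For <><>q -> ~q:
s: <><>q is T, ~q is T. ✓
t: <><>q is F, ~q is F. ✓
u: <><>q is T, ~q is F. ✗
v: <><>q is F, ~q is T. ✓
w: <><>q is F, ~q is F. ✓
x: <><>q is T, ~q is T. ✓
y: <><>q is T, ~q is T. ✓
— 6 worlds.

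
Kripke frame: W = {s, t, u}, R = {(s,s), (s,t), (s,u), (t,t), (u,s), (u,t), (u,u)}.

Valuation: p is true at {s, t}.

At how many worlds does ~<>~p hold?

1

s: <>~p is T. ✗
t: <>~p is F. ✓
u: <>~p is T. ✗
Satisfying worlds: {t}.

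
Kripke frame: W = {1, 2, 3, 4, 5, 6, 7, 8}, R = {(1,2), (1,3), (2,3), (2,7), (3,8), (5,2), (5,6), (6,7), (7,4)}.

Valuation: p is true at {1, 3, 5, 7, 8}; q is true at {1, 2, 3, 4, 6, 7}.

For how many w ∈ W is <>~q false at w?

7

1: successors {2, 3}; ~q there: 2:F, 3:F. ✗
2: successors {3, 7}; ~q there: 3:F, 7:F. ✗
3: successors {8}; ~q there: 8:T. ✓
4: no successors, so <>~q fails. ✗
5: successors {2, 6}; ~q there: 2:F, 6:F. ✗
6: successors {7}; ~q there: 7:F. ✗
7: successors {4}; ~q there: 4:F. ✗
8: no successors, so <>~q fails. ✗
Satisfying worlds: {3}.
So <>~q fails at the other 7 worlds.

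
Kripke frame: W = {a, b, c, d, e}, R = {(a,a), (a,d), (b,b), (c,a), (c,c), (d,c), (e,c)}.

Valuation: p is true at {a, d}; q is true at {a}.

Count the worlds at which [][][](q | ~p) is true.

1

a: successors {a, d}; [][](q | ~p) there: a:F, d:T. ✗
b: successors {b}; [][](q | ~p) there: b:T. ✓
c: successors {a, c}; [][](q | ~p) there: a:F, c:F. ✗
d: successors {c}; [][](q | ~p) there: c:F. ✗
e: successors {c}; [][](q | ~p) there: c:F. ✗
Satisfying worlds: {b}.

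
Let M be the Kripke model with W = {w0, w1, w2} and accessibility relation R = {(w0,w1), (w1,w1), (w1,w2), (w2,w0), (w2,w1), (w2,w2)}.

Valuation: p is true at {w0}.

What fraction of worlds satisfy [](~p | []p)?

2/3

w0: successors {w1}; ~p | []p there: w1:T. ✓
w1: successors {w1, w2}; ~p | []p there: w1:T, w2:T. ✓
w2: successors {w0, w1, w2}; ~p | []p there: w0:F, w1:T, w2:T. ✗
That's 2 of 3 worlds, so 2/3.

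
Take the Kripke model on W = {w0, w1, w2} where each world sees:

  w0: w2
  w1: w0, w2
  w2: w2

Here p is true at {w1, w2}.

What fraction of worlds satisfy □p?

2/3

w0: successors {w2}; p there: w2:T. ✓
w1: successors {w0, w2}; p there: w0:F, w2:T. ✗
w2: successors {w2}; p there: w2:T. ✓
That's 2 of 3 worlds, so 2/3.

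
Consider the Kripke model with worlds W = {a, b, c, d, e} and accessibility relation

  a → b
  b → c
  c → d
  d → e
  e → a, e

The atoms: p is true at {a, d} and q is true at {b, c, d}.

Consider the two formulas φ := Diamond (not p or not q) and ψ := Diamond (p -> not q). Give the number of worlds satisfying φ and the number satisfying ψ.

4 and 4

For Diamond (not p or not q):
a: successors {b}; not p or not q there: b:T. ✓
b: successors {c}; not p or not q there: c:T. ✓
c: successors {d}; not p or not q there: d:F. ✗
d: successors {e}; not p or not q there: e:T. ✓
e: successors {a, e}; not p or not q there: a:T, e:T. ✓
— 4 worlds.
For Diamond (p -> not q):
a: successors {b}; p -> not q there: b:T. ✓
b: successors {c}; p -> not q there: c:T. ✓
c: successors {d}; p -> not q there: d:F. ✗
d: successors {e}; p -> not q there: e:T. ✓
e: successors {a, e}; p -> not q there: a:T, e:T. ✓
— 4 worlds.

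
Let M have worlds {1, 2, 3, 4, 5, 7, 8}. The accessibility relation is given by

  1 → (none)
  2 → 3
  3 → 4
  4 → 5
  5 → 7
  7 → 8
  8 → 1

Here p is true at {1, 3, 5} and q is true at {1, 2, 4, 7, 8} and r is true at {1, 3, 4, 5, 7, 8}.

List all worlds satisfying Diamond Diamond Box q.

1: no successors, so Diamond Diamond Box q fails. ✗
2: successors {3}; Diamond Box q there: 3:F. ✗
3: successors {4}; Diamond Box q there: 4:T. ✓
4: successors {5}; Diamond Box q there: 5:T. ✓
5: successors {7}; Diamond Box q there: 7:T. ✓
7: successors {8}; Diamond Box q there: 8:T. ✓
8: successors {1}; Diamond Box q there: 1:F. ✗

{3, 4, 5, 7}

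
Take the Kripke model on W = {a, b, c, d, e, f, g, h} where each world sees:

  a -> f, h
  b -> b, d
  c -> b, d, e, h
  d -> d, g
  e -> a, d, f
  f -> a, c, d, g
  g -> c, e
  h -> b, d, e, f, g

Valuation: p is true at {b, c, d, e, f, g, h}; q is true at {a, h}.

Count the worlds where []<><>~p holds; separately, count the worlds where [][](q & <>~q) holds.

For []<><>~p:
a: successors {f, h}; <><>~p there: f:F, h:T. ✗
b: successors {b, d}; <><>~p there: b:F, d:F. ✗
c: successors {b, d, e, h}; <><>~p there: b:F, d:F, e:T, h:T. ✗
d: successors {d, g}; <><>~p there: d:F, g:T. ✗
e: successors {a, d, f}; <><>~p there: a:T, d:F, f:F. ✗
f: successors {a, c, d, g}; <><>~p there: a:T, c:T, d:F, g:T. ✗
g: successors {c, e}; <><>~p there: c:T, e:T. ✓
h: successors {b, d, e, f, g}; <><>~p there: b:F, d:F, e:T, f:F, g:T. ✗
— 1 world.
For [][](q & <>~q):
a: successors {f, h}; [](q & <>~q) there: f:F, h:F. ✗
b: successors {b, d}; [](q & <>~q) there: b:F, d:F. ✗
c: successors {b, d, e, h}; [](q & <>~q) there: b:F, d:F, e:F, h:F. ✗
d: successors {d, g}; [](q & <>~q) there: d:F, g:F. ✗
e: successors {a, d, f}; [](q & <>~q) there: a:F, d:F, f:F. ✗
f: successors {a, c, d, g}; [](q & <>~q) there: a:F, c:F, d:F, g:F. ✗
g: successors {c, e}; [](q & <>~q) there: c:F, e:F. ✗
h: successors {b, d, e, f, g}; [](q & <>~q) there: b:F, d:F, e:F, f:F, g:F. ✗
— 0 worlds.

1 and 0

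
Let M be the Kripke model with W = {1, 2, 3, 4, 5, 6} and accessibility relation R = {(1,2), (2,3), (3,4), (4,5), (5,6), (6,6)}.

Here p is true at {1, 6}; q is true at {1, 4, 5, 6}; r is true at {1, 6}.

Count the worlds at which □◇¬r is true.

1: successors {2}; ◇¬r there: 2:T. ✓
2: successors {3}; ◇¬r there: 3:T. ✓
3: successors {4}; ◇¬r there: 4:T. ✓
4: successors {5}; ◇¬r there: 5:F. ✗
5: successors {6}; ◇¬r there: 6:F. ✗
6: successors {6}; ◇¬r there: 6:F. ✗
Satisfying worlds: {1, 2, 3}.

3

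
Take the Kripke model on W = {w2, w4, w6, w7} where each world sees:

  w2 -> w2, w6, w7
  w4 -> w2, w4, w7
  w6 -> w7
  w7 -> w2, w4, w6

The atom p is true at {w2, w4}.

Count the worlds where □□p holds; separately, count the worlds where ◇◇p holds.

0 and 4

For □□p:
w2: successors {w2, w6, w7}; □p there: w2:F, w6:F, w7:F. ✗
w4: successors {w2, w4, w7}; □p there: w2:F, w4:F, w7:F. ✗
w6: successors {w7}; □p there: w7:F. ✗
w7: successors {w2, w4, w6}; □p there: w2:F, w4:F, w6:F. ✗
— 0 worlds.
For ◇◇p:
w2: successors {w2, w6, w7}; ◇p there: w2:T, w6:F, w7:T. ✓
w4: successors {w2, w4, w7}; ◇p there: w2:T, w4:T, w7:T. ✓
w6: successors {w7}; ◇p there: w7:T. ✓
w7: successors {w2, w4, w6}; ◇p there: w2:T, w4:T, w6:F. ✓
— 4 worlds.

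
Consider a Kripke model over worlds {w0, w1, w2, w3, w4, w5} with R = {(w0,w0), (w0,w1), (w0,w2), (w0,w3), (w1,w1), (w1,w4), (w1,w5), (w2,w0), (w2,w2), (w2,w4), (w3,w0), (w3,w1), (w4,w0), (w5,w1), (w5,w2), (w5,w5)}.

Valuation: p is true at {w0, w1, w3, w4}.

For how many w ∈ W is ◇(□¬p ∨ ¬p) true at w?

w0: successors {w0, w1, w2, w3}; □¬p ∨ ¬p there: w0:F, w1:F, w2:T, w3:F. ✓
w1: successors {w1, w4, w5}; □¬p ∨ ¬p there: w1:F, w4:F, w5:T. ✓
w2: successors {w0, w2, w4}; □¬p ∨ ¬p there: w0:F, w2:T, w4:F. ✓
w3: successors {w0, w1}; □¬p ∨ ¬p there: w0:F, w1:F. ✗
w4: successors {w0}; □¬p ∨ ¬p there: w0:F. ✗
w5: successors {w1, w2, w5}; □¬p ∨ ¬p there: w1:F, w2:T, w5:T. ✓
Satisfying worlds: {w0, w1, w2, w5}.

4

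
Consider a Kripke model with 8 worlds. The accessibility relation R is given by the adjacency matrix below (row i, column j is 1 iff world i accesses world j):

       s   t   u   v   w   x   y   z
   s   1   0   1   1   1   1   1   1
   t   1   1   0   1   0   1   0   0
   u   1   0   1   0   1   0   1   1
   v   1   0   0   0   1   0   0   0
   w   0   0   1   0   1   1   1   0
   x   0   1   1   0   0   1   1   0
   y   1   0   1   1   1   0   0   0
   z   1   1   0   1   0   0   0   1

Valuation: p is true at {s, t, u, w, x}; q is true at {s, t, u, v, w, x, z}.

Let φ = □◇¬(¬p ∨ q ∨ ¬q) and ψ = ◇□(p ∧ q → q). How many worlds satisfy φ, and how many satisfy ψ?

For □◇¬(¬p ∨ q ∨ ¬q):
s: successors {s, u, v, w, x, y, z}; ◇¬(¬p ∨ q ∨ ¬q) there: s:F, u:F, v:F, w:F, x:F, y:F, z:F. ✗
t: successors {s, t, v, x}; ◇¬(¬p ∨ q ∨ ¬q) there: s:F, t:F, v:F, x:F. ✗
u: successors {s, u, w, y, z}; ◇¬(¬p ∨ q ∨ ¬q) there: s:F, u:F, w:F, y:F, z:F. ✗
v: successors {s, w}; ◇¬(¬p ∨ q ∨ ¬q) there: s:F, w:F. ✗
w: successors {u, w, x, y}; ◇¬(¬p ∨ q ∨ ¬q) there: u:F, w:F, x:F, y:F. ✗
x: successors {t, u, x, y}; ◇¬(¬p ∨ q ∨ ¬q) there: t:F, u:F, x:F, y:F. ✗
y: successors {s, u, v, w}; ◇¬(¬p ∨ q ∨ ¬q) there: s:F, u:F, v:F, w:F. ✗
z: successors {s, t, v, z}; ◇¬(¬p ∨ q ∨ ¬q) there: s:F, t:F, v:F, z:F. ✗
— 0 worlds.
For ◇□(p ∧ q → q):
s: successors {s, u, v, w, x, y, z}; □(p ∧ q → q) there: s:T, u:T, v:T, w:T, x:T, y:T, z:T. ✓
t: successors {s, t, v, x}; □(p ∧ q → q) there: s:T, t:T, v:T, x:T. ✓
u: successors {s, u, w, y, z}; □(p ∧ q → q) there: s:T, u:T, w:T, y:T, z:T. ✓
v: successors {s, w}; □(p ∧ q → q) there: s:T, w:T. ✓
w: successors {u, w, x, y}; □(p ∧ q → q) there: u:T, w:T, x:T, y:T. ✓
x: successors {t, u, x, y}; □(p ∧ q → q) there: t:T, u:T, x:T, y:T. ✓
y: successors {s, u, v, w}; □(p ∧ q → q) there: s:T, u:T, v:T, w:T. ✓
z: successors {s, t, v, z}; □(p ∧ q → q) there: s:T, t:T, v:T, z:T. ✓
— 8 worlds.

0 and 8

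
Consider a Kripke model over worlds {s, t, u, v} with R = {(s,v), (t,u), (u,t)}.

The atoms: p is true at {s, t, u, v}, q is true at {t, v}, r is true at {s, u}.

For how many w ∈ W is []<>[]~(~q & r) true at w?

2

s: successors {v}; <>[]~(~q & r) there: v:F. ✗
t: successors {u}; <>[]~(~q & r) there: u:F. ✗
u: successors {t}; <>[]~(~q & r) there: t:T. ✓
v: no successors, so []<>[]~(~q & r) holds vacuously. ✓
Satisfying worlds: {u, v}.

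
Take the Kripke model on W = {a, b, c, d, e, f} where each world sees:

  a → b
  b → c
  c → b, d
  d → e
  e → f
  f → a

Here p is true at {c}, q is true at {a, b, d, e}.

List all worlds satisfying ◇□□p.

a: successors {b}; □□p there: b:F. ✗
b: successors {c}; □□p there: c:F. ✗
c: successors {b, d}; □□p there: b:F, d:F. ✗
d: successors {e}; □□p there: e:F. ✗
e: successors {f}; □□p there: f:F. ✗
f: successors {a}; □□p there: a:T. ✓

{f}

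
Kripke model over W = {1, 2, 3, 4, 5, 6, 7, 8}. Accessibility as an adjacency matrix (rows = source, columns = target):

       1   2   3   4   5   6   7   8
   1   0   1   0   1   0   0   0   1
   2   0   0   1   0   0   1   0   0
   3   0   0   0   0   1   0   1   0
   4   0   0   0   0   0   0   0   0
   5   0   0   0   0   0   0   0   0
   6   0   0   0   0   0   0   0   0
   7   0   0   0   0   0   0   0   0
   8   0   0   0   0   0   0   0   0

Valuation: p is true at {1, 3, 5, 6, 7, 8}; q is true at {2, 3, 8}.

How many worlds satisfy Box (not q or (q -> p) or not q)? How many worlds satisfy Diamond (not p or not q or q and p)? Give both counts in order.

7 and 3

For Box (not q or (q -> p) or not q):
1: successors {2, 4, 8}; not q or (q -> p) or not q there: 2:F, 4:T, 8:T. ✗
2: successors {3, 6}; not q or (q -> p) or not q there: 3:T, 6:T. ✓
3: successors {5, 7}; not q or (q -> p) or not q there: 5:T, 7:T. ✓
4: no successors, so Box (not q or (q -> p) or not q) holds vacuously. ✓
5: no successors, so Box (not q or (q -> p) or not q) holds vacuously. ✓
6: no successors, so Box (not q or (q -> p) or not q) holds vacuously. ✓
7: no successors, so Box (not q or (q -> p) or not q) holds vacuously. ✓
8: no successors, so Box (not q or (q -> p) or not q) holds vacuously. ✓
— 7 worlds.
For Diamond (not p or not q or q and p):
1: successors {2, 4, 8}; not p or not q or q and p there: 2:T, 4:T, 8:T. ✓
2: successors {3, 6}; not p or not q or q and p there: 3:T, 6:T. ✓
3: successors {5, 7}; not p or not q or q and p there: 5:T, 7:T. ✓
4: no successors, so Diamond (not p or not q or q and p) fails. ✗
5: no successors, so Diamond (not p or not q or q and p) fails. ✗
6: no successors, so Diamond (not p or not q or q and p) fails. ✗
7: no successors, so Diamond (not p or not q or q and p) fails. ✗
8: no successors, so Diamond (not p or not q or q and p) fails. ✗
— 3 worlds.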